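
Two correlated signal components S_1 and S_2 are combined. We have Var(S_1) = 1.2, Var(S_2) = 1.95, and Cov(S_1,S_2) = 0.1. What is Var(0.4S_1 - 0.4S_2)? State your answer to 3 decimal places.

0.472

Var(0.4S_1 - 0.4S_2) = (0.4)²·Var(S_1) + (-0.4)²·Var(S_2) + 2·(0.4)·(-0.4)·Cov(S_1,S_2)
= 0.16·1.2 + 0.16·1.95 + -0.32·0.1 = 0.472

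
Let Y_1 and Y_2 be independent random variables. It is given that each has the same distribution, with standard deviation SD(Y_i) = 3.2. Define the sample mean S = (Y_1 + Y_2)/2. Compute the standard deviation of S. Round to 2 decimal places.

2.26

var(Y_i) = (3.2)² = 10.24
By independence, var(S) = (0.5)²var(Y_1) + (0.5)²var(Y_2)
= (0.5)²·10.24 + (0.5)²·10.24 = 5.12
SD(S) = √5.12 ≈ 2.26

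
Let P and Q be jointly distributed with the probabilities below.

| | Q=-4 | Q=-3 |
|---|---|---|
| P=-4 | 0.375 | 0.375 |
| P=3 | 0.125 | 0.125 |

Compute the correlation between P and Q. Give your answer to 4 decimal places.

E[P] = -2.25,  E[Q] = -3.5
E[PQ] = 7.875
Cov(P,Q) = E[PQ] − E[P]E[Q] = 7.875 − (-2.25)(-3.5) = 0
V(P) = 9.1875,  V(Q) = 0.25
ρ = 0 / √(9.1875·0.25) ≈ 0.0000

0.0000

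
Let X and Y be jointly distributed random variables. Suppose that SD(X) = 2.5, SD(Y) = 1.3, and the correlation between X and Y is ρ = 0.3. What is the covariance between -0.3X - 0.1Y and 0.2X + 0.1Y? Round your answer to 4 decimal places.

-0.4407

Var(X) = (2.5)² = 6.25;  Var(Y) = (1.3)² = 1.69
Cov(X,Y) = ρ·SD(X)·SD(Y) = 0.3·2.5·1.3 = 0.975
Cov(-0.3X - 0.1Y, 0.2X + 0.1Y) = (-0.3)(0.2)Var(X) + (-0.1)(0.1)Var(Y) + [(-0.3)(0.1) + (-0.1)(0.2)]Cov(X,Y)
= -0.06·6.25 + -0.01·1.69 + -0.05·0.975 = -0.44065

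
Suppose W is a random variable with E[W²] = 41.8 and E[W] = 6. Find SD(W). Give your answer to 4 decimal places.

var(W) = 41.8 − (6)² = 5.8
SD(W) = √5.8 ≈ 2.4083

2.4083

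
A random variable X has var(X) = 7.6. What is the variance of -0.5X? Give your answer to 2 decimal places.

1.90

var(-0.5X) = (-0.5)²·var(X) = 0.25·7.6 = 1.9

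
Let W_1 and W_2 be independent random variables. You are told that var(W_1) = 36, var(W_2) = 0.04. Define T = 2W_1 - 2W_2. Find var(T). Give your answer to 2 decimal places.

144.16

By independence, var(T) = (2)²var(W_1) + (-2)²var(W_2)
= (2)²·36 + (-2)²·0.04 = 144.16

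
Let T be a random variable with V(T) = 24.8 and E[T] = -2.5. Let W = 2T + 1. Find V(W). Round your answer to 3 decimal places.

V(2T + 1) = (2)²·V(T) = 4·24.8 = 99.2

99.200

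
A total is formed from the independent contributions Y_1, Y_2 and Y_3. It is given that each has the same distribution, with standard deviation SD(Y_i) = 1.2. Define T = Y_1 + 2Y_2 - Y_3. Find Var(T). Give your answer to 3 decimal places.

Var(Y_i) = (1.2)² = 1.44
By independence, Var(T) = (1)²Var(Y_1) + (2)²Var(Y_2) + (-1)²Var(Y_3)
= (1)²·1.44 + (2)²·1.44 + (-1)²·1.44 = 8.64

8.640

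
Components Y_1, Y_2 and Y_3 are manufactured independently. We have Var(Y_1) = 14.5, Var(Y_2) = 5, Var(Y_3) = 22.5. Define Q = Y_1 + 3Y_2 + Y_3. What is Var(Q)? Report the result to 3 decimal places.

82.000

By independence, Var(Q) = (1)²Var(Y_1) + (3)²Var(Y_2) + (1)²Var(Y_3)
= (1)²·14.5 + (3)²·5 + (1)²·22.5 = 82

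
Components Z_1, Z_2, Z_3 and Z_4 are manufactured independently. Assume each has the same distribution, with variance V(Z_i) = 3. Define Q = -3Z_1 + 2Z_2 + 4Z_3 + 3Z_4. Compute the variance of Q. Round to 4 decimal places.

By independence, V(Q) = (-3)²V(Z_1) + (2)²V(Z_2) + (4)²V(Z_3) + (3)²V(Z_4)
= (-3)²·3 + (2)²·3 + (4)²·3 + (3)²·3 = 114

114.0000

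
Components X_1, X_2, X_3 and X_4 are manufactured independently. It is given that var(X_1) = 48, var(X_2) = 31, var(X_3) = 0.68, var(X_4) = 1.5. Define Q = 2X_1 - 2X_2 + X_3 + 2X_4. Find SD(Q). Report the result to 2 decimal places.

By independence, var(Q) = (2)²var(X_1) + (-2)²var(X_2) + (1)²var(X_3) + (2)²var(X_4)
= (2)²·48 + (-2)²·31 + (1)²·0.68 + (2)²·1.5 = 322.68
SD(Q) = √322.68 ≈ 17.96

17.96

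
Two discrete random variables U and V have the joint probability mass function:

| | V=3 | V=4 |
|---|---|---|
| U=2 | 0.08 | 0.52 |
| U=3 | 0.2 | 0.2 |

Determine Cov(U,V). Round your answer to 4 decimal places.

-0.0880

E[U] = 2.4,  E[V] = 3.72
E[UV] = 8.84
Cov(U,V) = E[UV] − E[U]E[V] = 8.84 − (2.4)(3.72) = -0.088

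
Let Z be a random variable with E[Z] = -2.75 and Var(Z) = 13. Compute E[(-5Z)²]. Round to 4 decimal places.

E[-5Z] = -5·-2.75 = 13.75
Var(-5Z) = (-5)²·13 = 325
E[(-5Z)²] = Var((-5Z)) + (E[(-5Z)])² = 325 + (13.75)² = 514.0625

514.0625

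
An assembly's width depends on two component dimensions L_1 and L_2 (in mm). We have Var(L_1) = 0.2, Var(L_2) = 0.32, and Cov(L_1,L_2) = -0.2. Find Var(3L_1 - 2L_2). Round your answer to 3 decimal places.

Var(3L_1 - 2L_2) = (3)²·Var(L_1) + (-2)²·Var(L_2) + 2·(3)·(-2)·Cov(L_1,L_2)
= 9·0.2 + 4·0.32 + -12·-0.2 = 5.48

5.480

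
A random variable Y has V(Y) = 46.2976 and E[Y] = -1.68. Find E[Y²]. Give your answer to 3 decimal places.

E[Y²] = V(Y) + (E[Y])² = 46.2976 + (-1.68)² = 49.12

49.120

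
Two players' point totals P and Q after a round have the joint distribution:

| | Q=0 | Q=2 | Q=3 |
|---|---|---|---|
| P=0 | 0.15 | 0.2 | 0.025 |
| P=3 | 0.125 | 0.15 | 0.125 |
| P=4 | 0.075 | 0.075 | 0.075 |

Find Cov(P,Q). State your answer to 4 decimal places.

E[P] = 2.1,  E[Q] = 1.525
E[PQ] = 3.525
Cov(P,Q) = E[PQ] − E[P]E[Q] = 3.525 − (2.1)(1.525) = 0.3225

0.3225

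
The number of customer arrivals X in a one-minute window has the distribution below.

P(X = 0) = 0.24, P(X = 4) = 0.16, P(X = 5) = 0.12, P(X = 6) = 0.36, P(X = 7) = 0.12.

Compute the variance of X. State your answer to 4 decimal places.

E[X] = (0)(0.24) + (4)(0.16) + (5)(0.12) + (6)(0.36) + (7)(0.12) = 4.24
E[X²] = (0)²(0.24) + (4)²(0.16) + (5)²(0.12) + (6)²(0.36) + (7)²(0.12) = 24.4
V(X) = E[X²] − (E[X])² = 24.4 − (4.24)² = 6.4224

6.4224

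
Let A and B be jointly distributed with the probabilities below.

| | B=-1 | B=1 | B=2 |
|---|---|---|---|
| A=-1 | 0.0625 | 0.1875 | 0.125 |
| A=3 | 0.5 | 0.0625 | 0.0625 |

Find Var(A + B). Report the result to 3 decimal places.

2.496

E[A] = 1.5,  E[B] = 0.0625,  E[AB] = -1.3125
Var(A) = 6 − (1.5)² = 3.75;  Var(B) = 1.5625 − (0.0625)² = 1.55859375
Cov(A,B) = -1.3125 − (1.5)(0.0625) = -1.40625
Var(A + B) = (1)²·3.75 + (1)²·1.55859375 + 2·(1)·(1)·-1.40625 = 2.49609375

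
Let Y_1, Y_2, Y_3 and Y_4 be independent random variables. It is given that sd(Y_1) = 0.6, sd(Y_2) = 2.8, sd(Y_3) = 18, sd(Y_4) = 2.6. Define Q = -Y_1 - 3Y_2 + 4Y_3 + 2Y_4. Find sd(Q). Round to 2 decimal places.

Var(Y_1) = 0.36, Var(Y_2) = 7.84, Var(Y_3) = 324, Var(Y_4) = 6.76
By independence, Var(Q) = (-1)²Var(Y_1) + (-3)²Var(Y_2) + (4)²Var(Y_3) + (2)²Var(Y_4)
= (-1)²·0.36 + (-3)²·7.84 + (4)²·324 + (2)²·6.76 = 5281.96
sd(Q) = √5281.96 ≈ 72.68

72.68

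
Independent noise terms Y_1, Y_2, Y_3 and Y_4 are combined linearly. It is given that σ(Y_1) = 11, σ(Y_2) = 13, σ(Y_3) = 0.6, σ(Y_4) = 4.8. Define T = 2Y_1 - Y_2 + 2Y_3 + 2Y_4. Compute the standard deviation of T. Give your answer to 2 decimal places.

27.32

Var(Y_1) = 121, Var(Y_2) = 169, Var(Y_3) = 0.36, Var(Y_4) = 23.04
By independence, Var(T) = (2)²Var(Y_1) + (-1)²Var(Y_2) + (2)²Var(Y_3) + (2)²Var(Y_4)
= (2)²·121 + (-1)²·169 + (2)²·0.36 + (2)²·23.04 = 746.6
σ(T) = √746.6 ≈ 27.32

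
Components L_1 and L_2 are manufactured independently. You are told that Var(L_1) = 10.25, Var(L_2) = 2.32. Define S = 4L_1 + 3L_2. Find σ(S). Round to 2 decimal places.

By independence, Var(S) = (4)²Var(L_1) + (3)²Var(L_2)
= (4)²·10.25 + (3)²·2.32 = 184.88
σ(S) = √184.88 ≈ 13.60

13.60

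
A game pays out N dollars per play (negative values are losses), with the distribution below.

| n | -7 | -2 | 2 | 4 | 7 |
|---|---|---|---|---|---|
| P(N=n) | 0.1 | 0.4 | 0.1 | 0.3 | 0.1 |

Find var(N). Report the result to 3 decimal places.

E[N] = (-7)(0.1) + (-2)(0.4) + (2)(0.1) + (4)(0.3) + (7)(0.1) = 0.6
E[N²] = (-7)²(0.1) + (-2)²(0.4) + (2)²(0.1) + (4)²(0.3) + (7)²(0.1) = 16.6
var(N) = E[N²] − (E[N])² = 16.6 − (0.6)² = 16.24

16.240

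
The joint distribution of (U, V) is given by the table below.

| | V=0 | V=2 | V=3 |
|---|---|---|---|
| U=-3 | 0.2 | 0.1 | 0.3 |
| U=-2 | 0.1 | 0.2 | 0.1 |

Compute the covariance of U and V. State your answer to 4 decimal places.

-0.0200

E[U] = -2.6,  E[V] = 1.8
E[UV] = -4.7
Cov(U,V) = E[UV] − E[U]E[V] = -4.7 − (-2.6)(1.8) = -0.02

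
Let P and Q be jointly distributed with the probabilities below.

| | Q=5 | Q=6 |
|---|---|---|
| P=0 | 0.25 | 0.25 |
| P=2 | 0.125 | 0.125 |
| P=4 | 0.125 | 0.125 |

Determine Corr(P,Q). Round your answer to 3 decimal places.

E[P] = 1.5,  E[Q] = 5.5
E[PQ] = 8.25
Cov(P,Q) = E[PQ] − E[P]E[Q] = 8.25 − (1.5)(5.5) = 0
var(P) = 2.75,  var(Q) = 0.25
ρ = 0 / √(2.75·0.25) ≈ 0.000

0.000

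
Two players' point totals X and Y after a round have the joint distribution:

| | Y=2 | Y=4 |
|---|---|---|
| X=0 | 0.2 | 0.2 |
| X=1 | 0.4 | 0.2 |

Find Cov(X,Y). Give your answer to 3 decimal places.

E[X] = 0.6,  E[Y] = 2.8
E[XY] = 1.6
Cov(X,Y) = E[XY] − E[X]E[Y] = 1.6 − (0.6)(2.8) = -0.08

-0.080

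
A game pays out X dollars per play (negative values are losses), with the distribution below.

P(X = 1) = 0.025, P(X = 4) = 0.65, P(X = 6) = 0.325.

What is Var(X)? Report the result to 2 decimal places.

1.19

E[X] = (1)(0.025) + (4)(0.65) + (6)(0.325) = 4.575
E[X²] = (1)²(0.025) + (4)²(0.65) + (6)²(0.325) = 22.125
Var(X) = E[X²] − (E[X])² = 22.125 − (4.575)² = 1.194375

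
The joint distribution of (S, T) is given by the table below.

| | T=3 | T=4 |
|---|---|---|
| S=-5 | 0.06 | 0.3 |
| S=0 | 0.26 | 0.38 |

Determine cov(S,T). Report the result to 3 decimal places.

-0.276

E[S] = -1.8,  E[T] = 3.68
E[ST] = -6.9
cov(S,T) = E[ST] − E[S]E[T] = -6.9 − (-1.8)(3.68) = -0.276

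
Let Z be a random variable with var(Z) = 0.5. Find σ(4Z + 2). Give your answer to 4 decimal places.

2.8284

var(4Z + 2) = (4)²·0.5 = 8
σ(4Z + 2) = √8 ≈ 2.8284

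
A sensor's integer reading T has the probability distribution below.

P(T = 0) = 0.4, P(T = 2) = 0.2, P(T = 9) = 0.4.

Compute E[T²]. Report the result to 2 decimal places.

33.20

E[T²] = (0)²(0.4) + (2)²(0.2) + (9)²(0.4) = 33.2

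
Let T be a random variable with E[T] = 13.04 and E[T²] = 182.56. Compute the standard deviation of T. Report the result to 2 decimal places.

var(T) = 182.56 − (13.04)² = 12.5184
σ(T) = √12.5184 ≈ 3.54

3.54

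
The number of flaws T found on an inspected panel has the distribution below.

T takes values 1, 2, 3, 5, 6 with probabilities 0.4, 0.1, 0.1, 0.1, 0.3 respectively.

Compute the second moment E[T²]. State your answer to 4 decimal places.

E[T²] = (1)²(0.4) + (2)²(0.1) + (3)²(0.1) + (5)²(0.1) + (6)²(0.3) = 15

15.0000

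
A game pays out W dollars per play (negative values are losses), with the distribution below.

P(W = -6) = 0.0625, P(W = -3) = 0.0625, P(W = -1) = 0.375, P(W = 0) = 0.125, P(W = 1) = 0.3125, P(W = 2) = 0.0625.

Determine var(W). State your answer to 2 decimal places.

3.50

E[W] = (-6)(0.0625) + (-3)(0.0625) + (-1)(0.375) + (0)(0.125) + (1)(0.3125) + (2)(0.0625) = -0.5
E[W²] = (-6)²(0.0625) + (-3)²(0.0625) + (-1)²(0.375) + (0)²(0.125) + (1)²(0.3125) + (2)²(0.0625) = 3.75
var(W) = E[W²] − (E[W])² = 3.75 − (-0.5)² = 3.5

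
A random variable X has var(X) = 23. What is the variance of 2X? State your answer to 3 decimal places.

92.000

var(2X) = (2)²·var(X) = 4·23 = 92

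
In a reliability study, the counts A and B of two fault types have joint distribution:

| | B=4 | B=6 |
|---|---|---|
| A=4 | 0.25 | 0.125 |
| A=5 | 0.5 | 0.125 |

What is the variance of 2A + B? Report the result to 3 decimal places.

1.438

E[A] = 4.625,  E[B] = 4.5,  E[AB] = 20.75
V(A) = 21.625 − (4.625)² = 0.234375;  V(B) = 21 − (4.5)² = 0.75
Cov(A,B) = 20.75 − (4.625)(4.5) = -0.0625
V(2A + B) = (2)²·0.234375 + (1)²·0.75 + 2·(2)·(1)·-0.0625 = 1.4375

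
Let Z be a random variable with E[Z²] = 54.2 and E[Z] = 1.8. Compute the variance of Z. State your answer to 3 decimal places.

50.960

Var(Z) = 54.2 − (1.8)² = 50.96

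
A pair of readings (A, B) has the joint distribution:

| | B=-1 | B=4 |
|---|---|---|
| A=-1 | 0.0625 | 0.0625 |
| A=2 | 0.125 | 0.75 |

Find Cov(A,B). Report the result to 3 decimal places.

0.586

E[A] = 1.625,  E[B] = 3.0625
E[AB] = 5.5625
Cov(A,B) = E[AB] − E[A]E[B] = 5.5625 − (1.625)(3.0625) = 0.5859375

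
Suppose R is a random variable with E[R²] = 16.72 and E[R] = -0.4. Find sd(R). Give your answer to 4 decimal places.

Var(R) = 16.72 − (-0.4)² = 16.56
sd(R) = √16.56 ≈ 4.0694

4.0694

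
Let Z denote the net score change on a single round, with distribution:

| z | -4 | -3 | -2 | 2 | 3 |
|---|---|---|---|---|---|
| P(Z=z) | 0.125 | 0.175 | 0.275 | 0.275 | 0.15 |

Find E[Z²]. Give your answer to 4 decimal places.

7.1250

E[Z²] = (-4)²(0.125) + (-3)²(0.175) + (-2)²(0.275) + (2)²(0.275) + (3)²(0.15) = 7.125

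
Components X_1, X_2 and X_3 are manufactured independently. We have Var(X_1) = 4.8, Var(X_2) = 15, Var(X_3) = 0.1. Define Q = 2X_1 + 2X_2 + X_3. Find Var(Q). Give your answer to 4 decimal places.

By independence, Var(Q) = (2)²Var(X_1) + (2)²Var(X_2) + (1)²Var(X_3)
= (2)²·4.8 + (2)²·15 + (1)²·0.1 = 79.3

79.3000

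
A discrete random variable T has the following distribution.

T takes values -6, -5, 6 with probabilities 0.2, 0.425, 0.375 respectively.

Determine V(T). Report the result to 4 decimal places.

E[T] = (-6)(0.2) + (-5)(0.425) + (6)(0.375) = -1.075
E[T²] = (-6)²(0.2) + (-5)²(0.425) + (6)²(0.375) = 31.325
V(T) = E[T²] − (E[T])² = 31.325 − (-1.075)² = 30.169375

30.1694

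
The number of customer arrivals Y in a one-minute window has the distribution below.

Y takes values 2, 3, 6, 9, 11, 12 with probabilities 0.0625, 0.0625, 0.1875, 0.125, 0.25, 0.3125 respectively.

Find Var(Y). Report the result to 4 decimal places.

E[Y] = (2)(0.0625) + (3)(0.0625) + (6)(0.1875) + (9)(0.125) + (11)(0.25) + (12)(0.3125) = 9.0625
E[Y²] = (2)²(0.0625) + (3)²(0.0625) + (6)²(0.1875) + (9)²(0.125) + (11)²(0.25) + (12)²(0.3125) = 92.9375
Var(Y) = E[Y²] − (E[Y])² = 92.9375 − (9.0625)² = 10.80859375

10.8086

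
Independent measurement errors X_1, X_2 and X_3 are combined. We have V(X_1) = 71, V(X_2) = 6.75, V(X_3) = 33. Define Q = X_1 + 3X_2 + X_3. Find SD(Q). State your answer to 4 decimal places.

By independence, V(Q) = (1)²V(X_1) + (3)²V(X_2) + (1)²V(X_3)
= (1)²·71 + (3)²·6.75 + (1)²·33 = 164.75
SD(Q) = √164.75 ≈ 12.8355

12.8355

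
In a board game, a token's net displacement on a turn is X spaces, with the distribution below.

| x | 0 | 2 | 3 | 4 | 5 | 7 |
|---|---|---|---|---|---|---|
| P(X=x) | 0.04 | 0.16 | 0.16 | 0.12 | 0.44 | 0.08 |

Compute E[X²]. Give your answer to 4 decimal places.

E[X²] = (0)²(0.04) + (2)²(0.16) + (3)²(0.16) + (4)²(0.12) + (5)²(0.44) + (7)²(0.08) = 18.92

18.9200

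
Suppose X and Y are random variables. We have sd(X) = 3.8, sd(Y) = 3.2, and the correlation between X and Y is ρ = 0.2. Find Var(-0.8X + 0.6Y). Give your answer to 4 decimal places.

10.5933

Var(X) = (3.8)² = 14.44;  Var(Y) = (3.2)² = 10.24
cov(X,Y) = ρ·sd(X)·sd(Y) = 0.2·3.8·3.2 = 2.432
Var(-0.8X + 0.6Y) = (-0.8)²·Var(X) + (0.6)²·Var(Y) + 2·(-0.8)·(0.6)·cov(X,Y)
= 0.64·14.44 + 0.36·10.24 + -0.96·2.432 = 10.59328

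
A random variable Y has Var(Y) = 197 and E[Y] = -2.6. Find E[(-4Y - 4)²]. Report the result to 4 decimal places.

E[-4Y - 4] = -4·-2.6 − 4 = 6.4
Var(-4Y - 4) = (-4)²·197 = 3152
E[(-4Y - 4)²] = Var((-4Y - 4)) + (E[(-4Y - 4)])² = 3152 + (6.4)² = 3192.96

3192.9600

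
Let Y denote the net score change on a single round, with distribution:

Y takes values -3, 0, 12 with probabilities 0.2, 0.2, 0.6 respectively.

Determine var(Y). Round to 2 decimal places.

E[Y] = (-3)(0.2) + (0)(0.2) + (12)(0.6) = 6.6
E[Y²] = (-3)²(0.2) + (0)²(0.2) + (12)²(0.6) = 88.2
var(Y) = E[Y²] − (E[Y])² = 88.2 − (6.6)² = 44.64

44.64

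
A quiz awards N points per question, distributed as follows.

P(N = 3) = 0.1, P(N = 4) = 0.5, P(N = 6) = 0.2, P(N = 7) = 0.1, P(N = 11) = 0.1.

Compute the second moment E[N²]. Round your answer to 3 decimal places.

33.100

E[N²] = (3)²(0.1) + (4)²(0.5) + (6)²(0.2) + (7)²(0.1) + (11)²(0.1) = 33.1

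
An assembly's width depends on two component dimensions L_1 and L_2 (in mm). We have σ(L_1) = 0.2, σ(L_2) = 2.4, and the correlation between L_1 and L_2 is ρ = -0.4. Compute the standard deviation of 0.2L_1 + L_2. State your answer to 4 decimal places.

V(L_1) = (0.2)² = 0.04;  V(L_2) = (2.4)² = 5.76
cov(L_1,L_2) = ρ·σ(L_1)·σ(L_2) = -0.4·0.2·2.4 = -0.192
V(0.2L_1 + L_2) = (0.2)²·V(L_1) + (1)²·V(L_2) + 2·(0.2)·(1)·cov(L_1,L_2)
= 0.04·0.04 + 1·5.76 + 0.4·-0.192 = 5.6848
σ(0.2L_1 + L_2) = √5.6848 ≈ 2.3843

2.3843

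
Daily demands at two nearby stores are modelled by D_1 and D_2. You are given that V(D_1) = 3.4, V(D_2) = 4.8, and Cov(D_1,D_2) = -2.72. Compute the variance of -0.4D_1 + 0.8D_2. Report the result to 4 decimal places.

V(-0.4D_1 + 0.8D_2) = (-0.4)²·V(D_1) + (0.8)²·V(D_2) + 2·(-0.4)·(0.8)·Cov(D_1,D_2)
= 0.16·3.4 + 0.64·4.8 + -0.64·-2.72 = 5.3568

5.3568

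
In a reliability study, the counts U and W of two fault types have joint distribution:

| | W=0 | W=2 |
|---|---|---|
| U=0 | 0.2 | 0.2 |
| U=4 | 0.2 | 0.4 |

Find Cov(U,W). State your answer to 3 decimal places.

E[U] = 2.4,  E[W] = 1.2
E[UW] = 3.2
Cov(U,W) = E[UW] − E[U]E[W] = 3.2 − (2.4)(1.2) = 0.32

0.320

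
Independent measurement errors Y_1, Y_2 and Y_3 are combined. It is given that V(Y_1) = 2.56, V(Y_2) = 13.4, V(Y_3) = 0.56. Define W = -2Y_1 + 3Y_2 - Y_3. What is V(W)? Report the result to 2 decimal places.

By independence, V(W) = (-2)²V(Y_1) + (3)²V(Y_2) + (-1)²V(Y_3)
= (-2)²·2.56 + (3)²·13.4 + (-1)²·0.56 = 131.4

131.40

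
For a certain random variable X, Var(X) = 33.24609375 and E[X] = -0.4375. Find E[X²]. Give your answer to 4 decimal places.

E[X²] = Var(X) + (E[X])² = 33.24609375 + (-0.4375)² = 33.4375

33.4375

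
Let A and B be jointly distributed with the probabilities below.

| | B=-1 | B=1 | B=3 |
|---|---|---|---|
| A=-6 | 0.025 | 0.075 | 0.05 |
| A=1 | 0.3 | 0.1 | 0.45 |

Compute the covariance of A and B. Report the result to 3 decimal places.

0.018

E[A] = -0.05,  E[B] = 1.35
E[AB] = -0.05
Cov(A,B) = E[AB] − E[A]E[B] = -0.05 − (-0.05)(1.35) = 0.0175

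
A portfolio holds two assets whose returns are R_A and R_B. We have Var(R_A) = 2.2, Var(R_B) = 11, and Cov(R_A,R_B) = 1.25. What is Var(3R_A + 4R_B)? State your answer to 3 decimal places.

225.800

Var(3R_A + 4R_B) = (3)²·Var(R_A) + (4)²·Var(R_B) + 2·(3)·(4)·Cov(R_A,R_B)
= 9·2.2 + 16·11 + 24·1.25 = 225.8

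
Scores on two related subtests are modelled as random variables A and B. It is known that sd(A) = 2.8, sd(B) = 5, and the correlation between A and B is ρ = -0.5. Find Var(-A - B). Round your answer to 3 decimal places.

Var(A) = (2.8)² = 7.84;  Var(B) = (5)² = 25
Cov(A,B) = ρ·sd(A)·sd(B) = -0.5·2.8·5 = -7
Var(-A - B) = (-1)²·Var(A) + (-1)²·Var(B) + 2·(-1)·(-1)·Cov(A,B)
= 1·7.84 + 1·25 + 2·-7 = 18.84

18.840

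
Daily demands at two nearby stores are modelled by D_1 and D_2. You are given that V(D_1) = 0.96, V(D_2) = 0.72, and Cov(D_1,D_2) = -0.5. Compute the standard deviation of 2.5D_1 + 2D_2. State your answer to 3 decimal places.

1.970

V(2.5D_1 + 2D_2) = (2.5)²·V(D_1) + (2)²·V(D_2) + 2·(2.5)·(2)·Cov(D_1,D_2)
= 6.25·0.96 + 4·0.72 + 10·-0.5 = 3.88
σ(2.5D_1 + 2D_2) = √3.88 ≈ 1.970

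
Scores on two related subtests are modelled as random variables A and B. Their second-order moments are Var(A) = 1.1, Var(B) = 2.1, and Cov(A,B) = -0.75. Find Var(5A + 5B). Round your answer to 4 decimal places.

42.5000

Var(5A + 5B) = (5)²·Var(A) + (5)²·Var(B) + 2·(5)·(5)·Cov(A,B)
= 25·1.1 + 25·2.1 + 50·-0.75 = 42.5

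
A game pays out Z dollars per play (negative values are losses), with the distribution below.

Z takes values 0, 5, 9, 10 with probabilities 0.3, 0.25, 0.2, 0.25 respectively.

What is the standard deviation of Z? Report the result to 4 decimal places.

4.0801

E[Z] = (0)(0.3) + (5)(0.25) + (9)(0.2) + (10)(0.25) = 5.55
E[Z²] = (0)²(0.3) + (5)²(0.25) + (9)²(0.2) + (10)²(0.25) = 47.45
Var(Z) = E[Z²] − (E[Z])² = 47.45 − (5.55)² = 16.6475
SD(Z) = √16.6475 ≈ 4.0801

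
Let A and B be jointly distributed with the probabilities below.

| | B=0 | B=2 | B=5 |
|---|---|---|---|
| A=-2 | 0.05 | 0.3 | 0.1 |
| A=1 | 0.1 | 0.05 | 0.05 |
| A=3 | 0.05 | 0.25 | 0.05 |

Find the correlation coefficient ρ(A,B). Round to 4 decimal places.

E[A] = 0.35,  E[B] = 2.2
E[AB] = 0.4
cov(A,B) = E[AB] − E[A]E[B] = 0.4 − (0.35)(2.2) = -0.37
V(A) = 5.0275,  V(B) = 2.56
ρ = -0.37 / √(5.0275·2.56) ≈ -0.1031

-0.1031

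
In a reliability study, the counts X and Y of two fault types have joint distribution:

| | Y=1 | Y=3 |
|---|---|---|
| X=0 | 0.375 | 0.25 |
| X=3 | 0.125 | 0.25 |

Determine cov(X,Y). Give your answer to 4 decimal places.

0.3750

E[X] = 1.125,  E[Y] = 2
E[XY] = 2.625
cov(X,Y) = E[XY] − E[X]E[Y] = 2.625 − (1.125)(2) = 0.375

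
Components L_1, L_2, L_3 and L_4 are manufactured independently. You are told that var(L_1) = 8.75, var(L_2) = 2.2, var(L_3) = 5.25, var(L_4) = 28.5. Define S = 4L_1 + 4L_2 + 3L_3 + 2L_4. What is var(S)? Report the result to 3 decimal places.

By independence, var(S) = (4)²var(L_1) + (4)²var(L_2) + (3)²var(L_3) + (2)²var(L_4)
= (4)²·8.75 + (4)²·2.2 + (3)²·5.25 + (2)²·28.5 = 336.45

336.450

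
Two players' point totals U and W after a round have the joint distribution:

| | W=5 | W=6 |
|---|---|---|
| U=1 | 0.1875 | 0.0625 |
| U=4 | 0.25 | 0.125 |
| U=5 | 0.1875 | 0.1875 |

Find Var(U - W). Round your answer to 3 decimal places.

E[U] = 3.625,  E[W] = 5.375,  E[UW] = 19.625
Var(U) = 15.625 − (3.625)² = 2.484375;  Var(W) = 29.125 − (5.375)² = 0.234375
cov(U,W) = 19.625 − (3.625)(5.375) = 0.140625
Var(U - W) = (1)²·2.484375 + (-1)²·0.234375 + 2·(1)·(-1)·0.140625 = 2.4375

2.438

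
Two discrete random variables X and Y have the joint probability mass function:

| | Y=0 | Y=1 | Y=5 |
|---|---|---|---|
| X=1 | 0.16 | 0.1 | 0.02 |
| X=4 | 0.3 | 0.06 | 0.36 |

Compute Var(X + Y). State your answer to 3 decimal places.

9.492

E[X] = 3.16,  E[Y] = 2.06,  E[XY] = 7.64
Var(X) = 11.8 − (3.16)² = 1.8144;  Var(Y) = 9.66 − (2.06)² = 5.4164
Cov(X,Y) = 7.64 − (3.16)(2.06) = 1.1304
Var(X + Y) = (1)²·1.8144 + (1)²·5.4164 + 2·(1)·(1)·1.1304 = 9.4916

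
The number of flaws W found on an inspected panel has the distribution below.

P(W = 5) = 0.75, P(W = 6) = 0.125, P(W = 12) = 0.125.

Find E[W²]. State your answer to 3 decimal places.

41.250

E[W²] = (5)²(0.75) + (6)²(0.125) + (12)²(0.125) = 41.25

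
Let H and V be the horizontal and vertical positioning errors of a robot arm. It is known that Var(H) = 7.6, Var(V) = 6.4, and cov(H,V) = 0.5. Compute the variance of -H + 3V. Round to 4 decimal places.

62.2000

Var(-H + 3V) = (-1)²·Var(H) + (3)²·Var(V) + 2·(-1)·(3)·cov(H,V)
= 1·7.6 + 9·6.4 + -6·0.5 = 62.2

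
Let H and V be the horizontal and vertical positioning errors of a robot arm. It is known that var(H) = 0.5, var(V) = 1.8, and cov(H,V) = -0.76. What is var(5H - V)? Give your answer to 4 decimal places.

21.9000

var(5H - V) = (5)²·var(H) + (-1)²·var(V) + 2·(5)·(-1)·cov(H,V)
= 25·0.5 + 1·1.8 + -10·-0.76 = 21.9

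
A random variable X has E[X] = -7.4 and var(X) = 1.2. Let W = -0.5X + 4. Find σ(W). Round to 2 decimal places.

0.55

var(-0.5X + 4) = (-0.5)²·1.2 = 0.3
σ(W) = √0.3 ≈ 0.55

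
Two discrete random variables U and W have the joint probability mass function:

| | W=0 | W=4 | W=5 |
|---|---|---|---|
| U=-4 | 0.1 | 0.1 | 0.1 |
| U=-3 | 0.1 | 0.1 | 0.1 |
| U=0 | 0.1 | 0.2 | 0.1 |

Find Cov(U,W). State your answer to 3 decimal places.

E[U] = -2.1,  E[W] = 3.1
E[UW] = -6.3
Cov(U,W) = E[UW] − E[U]E[W] = -6.3 − (-2.1)(3.1) = 0.21

0.210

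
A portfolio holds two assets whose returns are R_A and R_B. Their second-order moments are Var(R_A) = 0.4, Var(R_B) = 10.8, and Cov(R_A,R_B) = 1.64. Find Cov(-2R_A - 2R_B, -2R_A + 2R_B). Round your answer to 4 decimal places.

-41.6000

Cov(-2R_A - 2R_B, -2R_A + 2R_B) = (-2)(-2)Var(R_A) + (-2)(2)Var(R_B) + [(-2)(2) + (-2)(-2)]Cov(R_A,R_B)
= 4·0.4 + -4·10.8 + 0·1.64 = -41.6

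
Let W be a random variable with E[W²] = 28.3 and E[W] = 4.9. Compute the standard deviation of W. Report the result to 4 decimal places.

2.0712

Var(W) = 28.3 − (4.9)² = 4.29
SD(W) = √4.29 ≈ 2.0712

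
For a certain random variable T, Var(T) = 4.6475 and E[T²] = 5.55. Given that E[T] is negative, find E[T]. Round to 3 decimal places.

(E[T])² = E[T²] − Var(T) = 5.55 − 4.6475 = 0.9025
E[T] = −√0.9025 = -0.95

-0.950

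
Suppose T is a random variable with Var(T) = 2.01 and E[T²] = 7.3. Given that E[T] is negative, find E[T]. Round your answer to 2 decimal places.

-2.30

(E[T])² = E[T²] − Var(T) = 7.3 − 2.01 = 5.29
E[T] = −√5.29 = -2.3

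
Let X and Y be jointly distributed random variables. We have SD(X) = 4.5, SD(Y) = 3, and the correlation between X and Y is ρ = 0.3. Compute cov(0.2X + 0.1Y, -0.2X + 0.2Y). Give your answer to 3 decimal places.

-0.549

var(X) = (4.5)² = 20.25;  var(Y) = (3)² = 9
cov(X,Y) = ρ·SD(X)·SD(Y) = 0.3·4.5·3 = 4.05
cov(0.2X + 0.1Y, -0.2X + 0.2Y) = (0.2)(-0.2)var(X) + (0.1)(0.2)var(Y) + [(0.2)(0.2) + (0.1)(-0.2)]cov(X,Y)
= -0.04·20.25 + 0.02·9 + 0.02·4.05 = -0.549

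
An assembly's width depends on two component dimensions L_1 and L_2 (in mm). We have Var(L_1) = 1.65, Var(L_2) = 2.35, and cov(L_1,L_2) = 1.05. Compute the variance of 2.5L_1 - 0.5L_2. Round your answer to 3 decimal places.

Var(2.5L_1 - 0.5L_2) = (2.5)²·Var(L_1) + (-0.5)²·Var(L_2) + 2·(2.5)·(-0.5)·cov(L_1,L_2)
= 6.25·1.65 + 0.25·2.35 + -2.5·1.05 = 8.275

8.275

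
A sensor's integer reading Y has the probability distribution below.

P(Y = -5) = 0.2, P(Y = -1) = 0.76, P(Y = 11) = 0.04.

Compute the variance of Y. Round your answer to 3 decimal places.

8.858

E[Y] = (-5)(0.2) + (-1)(0.76) + (11)(0.04) = -1.32
E[Y²] = (-5)²(0.2) + (-1)²(0.76) + (11)²(0.04) = 10.6
Var(Y) = E[Y²] − (E[Y])² = 10.6 − (-1.32)² = 8.8576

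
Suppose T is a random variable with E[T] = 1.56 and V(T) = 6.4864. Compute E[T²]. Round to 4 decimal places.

E[T²] = V(T) + (E[T])² = 6.4864 + (1.56)² = 8.92

8.9200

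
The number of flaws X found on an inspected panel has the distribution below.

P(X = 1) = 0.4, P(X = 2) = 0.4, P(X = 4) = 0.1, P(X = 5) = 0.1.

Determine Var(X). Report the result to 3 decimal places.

E[X] = (1)(0.4) + (2)(0.4) + (4)(0.1) + (5)(0.1) = 2.1
E[X²] = (1)²(0.4) + (2)²(0.4) + (4)²(0.1) + (5)²(0.1) = 6.1
Var(X) = E[X²] − (E[X])² = 6.1 − (2.1)² = 1.69

1.690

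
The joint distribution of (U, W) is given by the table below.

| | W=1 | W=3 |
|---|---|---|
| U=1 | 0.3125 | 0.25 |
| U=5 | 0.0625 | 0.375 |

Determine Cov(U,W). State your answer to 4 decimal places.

0.8125

E[U] = 2.75,  E[W] = 2.25
E[UW] = 7
Cov(U,W) = E[UW] − E[U]E[W] = 7 − (2.75)(2.25) = 0.8125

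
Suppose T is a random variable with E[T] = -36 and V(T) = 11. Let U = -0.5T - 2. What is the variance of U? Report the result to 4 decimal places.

2.7500

V(-0.5T - 2) = (-0.5)²·V(T) = 0.25·11 = 2.75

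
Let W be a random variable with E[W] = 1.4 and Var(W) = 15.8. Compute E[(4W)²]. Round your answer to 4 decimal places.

284.1600

E[4W] = 4·1.4 = 5.6
Var(4W) = (4)²·15.8 = 252.8
E[(4W)²] = Var((4W)) + (E[(4W)])² = 252.8 + (5.6)² = 284.16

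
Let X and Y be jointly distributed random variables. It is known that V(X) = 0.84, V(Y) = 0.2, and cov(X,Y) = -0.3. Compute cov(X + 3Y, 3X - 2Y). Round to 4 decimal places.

cov(X + 3Y, 3X - 2Y) = (1)(3)V(X) + (3)(-2)V(Y) + [(1)(-2) + (3)(3)]cov(X,Y)
= 3·0.84 + -6·0.2 + 7·-0.3 = -0.78

-0.7800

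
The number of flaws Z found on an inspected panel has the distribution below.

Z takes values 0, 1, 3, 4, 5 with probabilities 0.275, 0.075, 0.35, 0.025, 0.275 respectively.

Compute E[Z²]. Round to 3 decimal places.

E[Z²] = (0)²(0.275) + (1)²(0.075) + (3)²(0.35) + (4)²(0.025) + (5)²(0.275) = 10.5

10.500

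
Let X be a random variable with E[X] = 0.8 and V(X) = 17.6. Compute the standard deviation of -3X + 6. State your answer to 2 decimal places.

12.59

V(-3X + 6) = (-3)²·17.6 = 158.4
SD(-3X + 6) = √158.4 ≈ 12.59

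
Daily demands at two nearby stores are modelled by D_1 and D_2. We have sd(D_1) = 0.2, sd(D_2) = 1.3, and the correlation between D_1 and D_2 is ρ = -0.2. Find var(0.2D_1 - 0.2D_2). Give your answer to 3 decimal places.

var(D_1) = (0.2)² = 0.04;  var(D_2) = (1.3)² = 1.69
Cov(D_1,D_2) = ρ·sd(D_1)·sd(D_2) = -0.2·0.2·1.3 = -0.052
var(0.2D_1 - 0.2D_2) = (0.2)²·var(D_1) + (-0.2)²·var(D_2) + 2·(0.2)·(-0.2)·Cov(D_1,D_2)
= 0.04·0.04 + 0.04·1.69 + -0.08·-0.052 = 0.07336

0.073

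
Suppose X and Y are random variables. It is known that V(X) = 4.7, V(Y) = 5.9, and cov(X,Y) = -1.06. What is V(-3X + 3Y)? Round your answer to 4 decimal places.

V(-3X + 3Y) = (-3)²·V(X) + (3)²·V(Y) + 2·(-3)·(3)·cov(X,Y)
= 9·4.7 + 9·5.9 + -18·-1.06 = 114.48

114.4800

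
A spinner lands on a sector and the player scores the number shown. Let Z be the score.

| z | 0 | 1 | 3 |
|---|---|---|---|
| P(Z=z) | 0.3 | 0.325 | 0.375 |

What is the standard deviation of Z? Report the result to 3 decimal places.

1.264

E[Z] = (0)(0.3) + (1)(0.325) + (3)(0.375) = 1.45
E[Z²] = (0)²(0.3) + (1)²(0.325) + (3)²(0.375) = 3.7
var(Z) = E[Z²] − (E[Z])² = 3.7 − (1.45)² = 1.5975
SD(Z) = √1.5975 ≈ 1.264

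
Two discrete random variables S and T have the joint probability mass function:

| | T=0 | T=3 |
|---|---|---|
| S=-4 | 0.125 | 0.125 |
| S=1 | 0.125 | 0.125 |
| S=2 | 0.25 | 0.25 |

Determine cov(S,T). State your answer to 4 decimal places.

E[S] = 0.25,  E[T] = 1.5
E[ST] = 0.375
cov(S,T) = E[ST] − E[S]E[T] = 0.375 − (0.25)(1.5) = 0

0.0000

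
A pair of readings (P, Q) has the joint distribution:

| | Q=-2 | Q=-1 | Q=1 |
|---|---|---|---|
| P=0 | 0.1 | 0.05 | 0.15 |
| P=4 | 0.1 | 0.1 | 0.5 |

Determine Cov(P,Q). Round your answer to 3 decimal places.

0.520

E[P] = 2.8,  E[Q] = 0.1
E[PQ] = 0.8
Cov(P,Q) = E[PQ] − E[P]E[Q] = 0.8 − (2.8)(0.1) = 0.52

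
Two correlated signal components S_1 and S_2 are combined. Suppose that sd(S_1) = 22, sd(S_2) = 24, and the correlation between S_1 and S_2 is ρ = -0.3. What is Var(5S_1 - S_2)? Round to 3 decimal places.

Var(S_1) = (22)² = 484;  Var(S_2) = (24)² = 576
Cov(S_1,S_2) = ρ·sd(S_1)·sd(S_2) = -0.3·22·24 = -158.4
Var(5S_1 - S_2) = (5)²·Var(S_1) + (-1)²·Var(S_2) + 2·(5)·(-1)·Cov(S_1,S_2)
= 25·484 + 1·576 + -10·-158.4 = 14260

14260.000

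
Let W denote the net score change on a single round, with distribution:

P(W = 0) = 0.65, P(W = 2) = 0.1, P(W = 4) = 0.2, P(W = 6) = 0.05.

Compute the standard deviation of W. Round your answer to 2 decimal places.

E[W] = (0)(0.65) + (2)(0.1) + (4)(0.2) + (6)(0.05) = 1.3
E[W²] = (0)²(0.65) + (2)²(0.1) + (4)²(0.2) + (6)²(0.05) = 5.4
Var(W) = E[W²] − (E[W])² = 5.4 − (1.3)² = 3.71
σ(W) = √3.71 ≈ 1.93

1.93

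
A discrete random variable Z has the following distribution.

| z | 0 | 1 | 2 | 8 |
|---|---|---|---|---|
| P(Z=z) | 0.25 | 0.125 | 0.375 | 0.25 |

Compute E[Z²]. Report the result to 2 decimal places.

17.63

E[Z²] = (0)²(0.25) + (1)²(0.125) + (2)²(0.375) + (8)²(0.25) = 17.625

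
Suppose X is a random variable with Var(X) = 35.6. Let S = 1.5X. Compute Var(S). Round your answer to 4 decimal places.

Var(1.5X) = (1.5)²·Var(X) = 2.25·35.6 = 80.1

80.1000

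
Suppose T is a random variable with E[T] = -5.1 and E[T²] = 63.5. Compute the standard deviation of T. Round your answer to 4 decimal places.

V(T) = 63.5 − (-5.1)² = 37.49
sd(T) = √37.49 ≈ 6.1229

6.1229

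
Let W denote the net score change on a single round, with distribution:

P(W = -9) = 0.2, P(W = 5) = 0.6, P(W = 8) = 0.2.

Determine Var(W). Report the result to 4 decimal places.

E[W] = (-9)(0.2) + (5)(0.6) + (8)(0.2) = 2.8
E[W²] = (-9)²(0.2) + (5)²(0.6) + (8)²(0.2) = 44
Var(W) = E[W²] − (E[W])² = 44 − (2.8)² = 36.16

36.1600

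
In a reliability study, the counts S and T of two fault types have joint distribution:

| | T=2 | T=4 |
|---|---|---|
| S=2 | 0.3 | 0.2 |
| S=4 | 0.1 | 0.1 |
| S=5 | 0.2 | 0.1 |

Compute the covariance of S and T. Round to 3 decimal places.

-0.040

E[S] = 3.3,  E[T] = 2.8
E[ST] = 9.2
Cov(S,T) = E[ST] − E[S]E[T] = 9.2 − (3.3)(2.8) = -0.04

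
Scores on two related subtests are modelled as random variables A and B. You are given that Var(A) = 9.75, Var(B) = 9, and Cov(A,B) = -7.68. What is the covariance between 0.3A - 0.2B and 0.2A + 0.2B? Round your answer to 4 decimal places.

0.0714

Cov(0.3A - 0.2B, 0.2A + 0.2B) = (0.3)(0.2)Var(A) + (-0.2)(0.2)Var(B) + [(0.3)(0.2) + (-0.2)(0.2)]Cov(A,B)
= 0.06·9.75 + -0.04·9 + 0.02·-7.68 = 0.0714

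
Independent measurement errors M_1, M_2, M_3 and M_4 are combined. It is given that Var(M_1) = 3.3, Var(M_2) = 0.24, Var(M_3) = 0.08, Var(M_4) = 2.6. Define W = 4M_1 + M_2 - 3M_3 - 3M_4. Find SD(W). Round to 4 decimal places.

By independence, Var(W) = (4)²Var(M_1) + (1)²Var(M_2) + (-3)²Var(M_3) + (-3)²Var(M_4)
= (4)²·3.3 + (1)²·0.24 + (-3)²·0.08 + (-3)²·2.6 = 77.16
SD(W) = √77.16 ≈ 8.7841

8.7841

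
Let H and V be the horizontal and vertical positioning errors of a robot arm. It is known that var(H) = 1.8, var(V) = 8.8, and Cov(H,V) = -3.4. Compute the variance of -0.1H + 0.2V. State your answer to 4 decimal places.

var(-0.1H + 0.2V) = (-0.1)²·var(H) + (0.2)²·var(V) + 2·(-0.1)·(0.2)·Cov(H,V)
= 0.01·1.8 + 0.04·8.8 + -0.04·-3.4 = 0.506

0.5060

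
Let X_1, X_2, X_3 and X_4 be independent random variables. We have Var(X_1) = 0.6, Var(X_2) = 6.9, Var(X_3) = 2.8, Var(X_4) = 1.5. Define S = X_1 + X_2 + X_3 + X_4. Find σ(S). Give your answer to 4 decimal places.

By independence, Var(S) = (1)²Var(X_1) + (1)²Var(X_2) + (1)²Var(X_3) + (1)²Var(X_4)
= (1)²·0.6 + (1)²·6.9 + (1)²·2.8 + (1)²·1.5 = 11.8
σ(S) = √11.8 ≈ 3.4351

3.4351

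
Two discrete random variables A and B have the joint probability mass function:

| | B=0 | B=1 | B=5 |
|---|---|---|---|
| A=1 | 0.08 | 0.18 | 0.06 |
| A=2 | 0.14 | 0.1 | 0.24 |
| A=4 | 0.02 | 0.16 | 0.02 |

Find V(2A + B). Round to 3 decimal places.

E[A] = 2.08,  E[B] = 2.04,  E[AB] = 4.12
V(A) = 5.44 − (2.08)² = 1.1136;  V(B) = 8.44 − (2.04)² = 4.2784
cov(A,B) = 4.12 − (2.08)(2.04) = -0.1232
V(2A + B) = (2)²·1.1136 + (1)²·4.2784 + 2·(2)·(1)·-0.1232 = 8.24

8.240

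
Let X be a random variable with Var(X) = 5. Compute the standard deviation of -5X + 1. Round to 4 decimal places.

Var(-5X + 1) = (-5)²·5 = 125
SD(-5X + 1) = √125 ≈ 11.1803

11.1803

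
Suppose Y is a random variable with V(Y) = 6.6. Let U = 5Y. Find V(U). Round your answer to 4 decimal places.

165.0000

V(5Y) = (5)²·V(Y) = 25·6.6 = 165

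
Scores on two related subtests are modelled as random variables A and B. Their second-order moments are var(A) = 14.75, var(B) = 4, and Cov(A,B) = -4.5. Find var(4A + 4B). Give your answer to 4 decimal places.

var(4A + 4B) = (4)²·var(A) + (4)²·var(B) + 2·(4)·(4)·Cov(A,B)
= 16·14.75 + 16·4 + 32·-4.5 = 156

156.0000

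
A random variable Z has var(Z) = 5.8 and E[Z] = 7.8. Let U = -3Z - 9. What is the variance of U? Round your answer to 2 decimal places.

var(-3Z - 9) = (-3)²·var(Z) = 9·5.8 = 52.2

52.20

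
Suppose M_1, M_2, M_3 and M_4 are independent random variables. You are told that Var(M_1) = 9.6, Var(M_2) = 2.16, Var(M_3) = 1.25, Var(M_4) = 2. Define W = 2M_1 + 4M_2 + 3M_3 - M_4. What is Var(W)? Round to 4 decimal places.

By independence, Var(W) = (2)²Var(M_1) + (4)²Var(M_2) + (3)²Var(M_3) + (-1)²Var(M_4)
= (2)²·9.6 + (4)²·2.16 + (3)²·1.25 + (-1)²·2 = 86.21

86.2100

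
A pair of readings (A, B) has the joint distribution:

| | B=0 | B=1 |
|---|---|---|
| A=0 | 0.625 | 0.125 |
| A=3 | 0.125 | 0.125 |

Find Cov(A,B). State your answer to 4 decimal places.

E[A] = 0.75,  E[B] = 0.25
E[AB] = 0.375
Cov(A,B) = E[AB] − E[A]E[B] = 0.375 − (0.75)(0.25) = 0.1875

0.1875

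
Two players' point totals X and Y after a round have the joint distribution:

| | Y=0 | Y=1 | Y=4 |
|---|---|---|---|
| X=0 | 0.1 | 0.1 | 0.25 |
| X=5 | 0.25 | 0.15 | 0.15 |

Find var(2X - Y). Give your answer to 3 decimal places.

E[X] = 2.75,  E[Y] = 1.85,  E[XY] = 3.75
var(X) = 13.75 − (2.75)² = 6.1875;  var(Y) = 6.65 − (1.85)² = 3.2275
cov(X,Y) = 3.75 − (2.75)(1.85) = -1.3375
var(2X - Y) = (2)²·6.1875 + (-1)²·3.2275 + 2·(2)·(-1)·-1.3375 = 33.3275

33.328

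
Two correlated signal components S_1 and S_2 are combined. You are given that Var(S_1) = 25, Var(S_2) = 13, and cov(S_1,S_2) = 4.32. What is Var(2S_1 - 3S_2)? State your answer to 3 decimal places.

165.160

Var(2S_1 - 3S_2) = (2)²·Var(S_1) + (-3)²·Var(S_2) + 2·(2)·(-3)·cov(S_1,S_2)
= 4·25 + 9·13 + -12·4.32 = 165.16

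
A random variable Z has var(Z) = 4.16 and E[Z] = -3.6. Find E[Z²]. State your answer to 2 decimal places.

17.12

E[Z²] = var(Z) + (E[Z])² = 4.16 + (-3.6)² = 17.12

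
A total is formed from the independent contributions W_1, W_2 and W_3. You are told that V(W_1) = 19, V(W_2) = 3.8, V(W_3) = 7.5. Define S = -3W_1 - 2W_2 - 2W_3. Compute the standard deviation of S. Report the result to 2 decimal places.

14.70

By independence, V(S) = (-3)²V(W_1) + (-2)²V(W_2) + (-2)²V(W_3)
= (-3)²·19 + (-2)²·3.8 + (-2)²·7.5 = 216.2
SD(S) = √216.2 ≈ 14.70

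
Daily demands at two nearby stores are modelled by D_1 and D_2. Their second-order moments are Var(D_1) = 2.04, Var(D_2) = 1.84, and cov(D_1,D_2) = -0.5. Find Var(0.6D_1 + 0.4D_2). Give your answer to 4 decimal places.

0.7888

Var(0.6D_1 + 0.4D_2) = (0.6)²·Var(D_1) + (0.4)²·Var(D_2) + 2·(0.6)·(0.4)·cov(D_1,D_2)
= 0.36·2.04 + 0.16·1.84 + 0.48·-0.5 = 0.7888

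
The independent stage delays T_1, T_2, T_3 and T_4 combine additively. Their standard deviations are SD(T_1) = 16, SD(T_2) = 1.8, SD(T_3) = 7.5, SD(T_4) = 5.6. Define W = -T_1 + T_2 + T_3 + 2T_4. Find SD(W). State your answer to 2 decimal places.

21.00

var(T_1) = 256, var(T_2) = 3.24, var(T_3) = 56.25, var(T_4) = 31.36
By independence, var(W) = (-1)²var(T_1) + (1)²var(T_2) + (1)²var(T_3) + (2)²var(T_4)
= (-1)²·256 + (1)²·3.24 + (1)²·56.25 + (2)²·31.36 = 440.93
SD(W) = √440.93 ≈ 21.00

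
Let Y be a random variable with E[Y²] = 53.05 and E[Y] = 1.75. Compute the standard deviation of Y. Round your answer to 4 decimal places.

Var(Y) = 53.05 − (1.75)² = 49.9875
sd(Y) = √49.9875 ≈ 7.0702

7.0702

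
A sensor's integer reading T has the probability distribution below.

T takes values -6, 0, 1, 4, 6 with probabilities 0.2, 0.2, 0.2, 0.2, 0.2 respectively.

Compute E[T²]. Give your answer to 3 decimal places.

17.800

E[T²] = (-6)²(0.2) + (0)²(0.2) + (1)²(0.2) + (4)²(0.2) + (6)²(0.2) = 17.8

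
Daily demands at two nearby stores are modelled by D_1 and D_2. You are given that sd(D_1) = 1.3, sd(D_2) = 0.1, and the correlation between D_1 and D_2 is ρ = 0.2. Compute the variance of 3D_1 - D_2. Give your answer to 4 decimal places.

var(D_1) = (1.3)² = 1.69;  var(D_2) = (0.1)² = 0.01
cov(D_1,D_2) = ρ·sd(D_1)·sd(D_2) = 0.2·1.3·0.1 = 0.026
var(3D_1 - D_2) = (3)²·var(D_1) + (-1)²·var(D_2) + 2·(3)·(-1)·cov(D_1,D_2)
= 9·1.69 + 1·0.01 + -6·0.026 = 15.064

15.0640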